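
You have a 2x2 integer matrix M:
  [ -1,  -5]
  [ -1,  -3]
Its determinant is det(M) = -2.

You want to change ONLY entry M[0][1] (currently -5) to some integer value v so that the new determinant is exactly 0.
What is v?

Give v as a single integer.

det is linear in entry M[0][1]: det = old_det + (v - -5) * C_01
Cofactor C_01 = 1
Want det = 0: -2 + (v - -5) * 1 = 0
  (v - -5) = 2 / 1 = 2
  v = -5 + (2) = -3

Answer: -3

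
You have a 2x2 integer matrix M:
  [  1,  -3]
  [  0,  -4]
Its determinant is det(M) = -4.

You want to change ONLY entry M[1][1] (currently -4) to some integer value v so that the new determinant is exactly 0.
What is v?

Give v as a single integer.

det is linear in entry M[1][1]: det = old_det + (v - -4) * C_11
Cofactor C_11 = 1
Want det = 0: -4 + (v - -4) * 1 = 0
  (v - -4) = 4 / 1 = 4
  v = -4 + (4) = 0

Answer: 0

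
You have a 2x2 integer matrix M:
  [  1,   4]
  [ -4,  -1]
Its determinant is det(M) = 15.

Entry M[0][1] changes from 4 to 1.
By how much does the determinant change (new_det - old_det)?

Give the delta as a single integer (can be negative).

Cofactor C_01 = 4
Entry delta = 1 - 4 = -3
Det delta = entry_delta * cofactor = -3 * 4 = -12

Answer: -12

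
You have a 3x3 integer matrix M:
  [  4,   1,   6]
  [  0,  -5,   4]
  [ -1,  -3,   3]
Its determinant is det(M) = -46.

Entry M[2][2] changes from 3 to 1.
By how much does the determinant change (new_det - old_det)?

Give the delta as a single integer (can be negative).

Cofactor C_22 = -20
Entry delta = 1 - 3 = -2
Det delta = entry_delta * cofactor = -2 * -20 = 40

Answer: 40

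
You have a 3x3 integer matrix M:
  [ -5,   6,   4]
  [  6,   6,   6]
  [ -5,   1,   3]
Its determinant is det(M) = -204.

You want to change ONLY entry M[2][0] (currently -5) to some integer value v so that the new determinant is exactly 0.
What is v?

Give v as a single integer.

det is linear in entry M[2][0]: det = old_det + (v - -5) * C_20
Cofactor C_20 = 12
Want det = 0: -204 + (v - -5) * 12 = 0
  (v - -5) = 204 / 12 = 17
  v = -5 + (17) = 12

Answer: 12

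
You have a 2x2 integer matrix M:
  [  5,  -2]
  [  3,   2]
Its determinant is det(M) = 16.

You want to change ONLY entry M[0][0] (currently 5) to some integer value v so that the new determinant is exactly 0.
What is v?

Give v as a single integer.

Answer: -3

Derivation:
det is linear in entry M[0][0]: det = old_det + (v - 5) * C_00
Cofactor C_00 = 2
Want det = 0: 16 + (v - 5) * 2 = 0
  (v - 5) = -16 / 2 = -8
  v = 5 + (-8) = -3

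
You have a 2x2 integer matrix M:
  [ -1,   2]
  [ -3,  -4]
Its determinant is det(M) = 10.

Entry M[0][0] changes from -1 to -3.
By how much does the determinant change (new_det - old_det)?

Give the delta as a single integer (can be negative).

Cofactor C_00 = -4
Entry delta = -3 - -1 = -2
Det delta = entry_delta * cofactor = -2 * -4 = 8

Answer: 8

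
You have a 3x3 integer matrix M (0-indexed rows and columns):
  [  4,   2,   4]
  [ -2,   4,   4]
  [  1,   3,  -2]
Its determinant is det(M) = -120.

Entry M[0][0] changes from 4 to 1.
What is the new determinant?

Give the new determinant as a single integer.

det is linear in row 0: changing M[0][0] by delta changes det by delta * cofactor(0,0).
Cofactor C_00 = (-1)^(0+0) * minor(0,0) = -20
Entry delta = 1 - 4 = -3
Det delta = -3 * -20 = 60
New det = -120 + 60 = -60

Answer: -60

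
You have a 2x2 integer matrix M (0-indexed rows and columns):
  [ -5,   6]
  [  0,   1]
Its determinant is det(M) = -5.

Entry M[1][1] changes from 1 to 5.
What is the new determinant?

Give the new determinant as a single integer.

det is linear in row 1: changing M[1][1] by delta changes det by delta * cofactor(1,1).
Cofactor C_11 = (-1)^(1+1) * minor(1,1) = -5
Entry delta = 5 - 1 = 4
Det delta = 4 * -5 = -20
New det = -5 + -20 = -25

Answer: -25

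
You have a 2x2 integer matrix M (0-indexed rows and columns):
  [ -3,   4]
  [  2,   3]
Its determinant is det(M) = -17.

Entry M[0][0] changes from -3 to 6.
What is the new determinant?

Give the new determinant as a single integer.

det is linear in row 0: changing M[0][0] by delta changes det by delta * cofactor(0,0).
Cofactor C_00 = (-1)^(0+0) * minor(0,0) = 3
Entry delta = 6 - -3 = 9
Det delta = 9 * 3 = 27
New det = -17 + 27 = 10

Answer: 10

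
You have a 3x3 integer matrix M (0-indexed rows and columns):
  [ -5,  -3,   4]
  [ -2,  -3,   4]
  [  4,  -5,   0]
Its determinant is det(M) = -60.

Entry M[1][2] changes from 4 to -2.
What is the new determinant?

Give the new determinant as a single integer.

Answer: 162

Derivation:
det is linear in row 1: changing M[1][2] by delta changes det by delta * cofactor(1,2).
Cofactor C_12 = (-1)^(1+2) * minor(1,2) = -37
Entry delta = -2 - 4 = -6
Det delta = -6 * -37 = 222
New det = -60 + 222 = 162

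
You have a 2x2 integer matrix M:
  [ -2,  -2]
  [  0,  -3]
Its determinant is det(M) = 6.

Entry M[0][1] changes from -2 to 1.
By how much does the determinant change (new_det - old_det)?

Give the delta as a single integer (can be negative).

Cofactor C_01 = 0
Entry delta = 1 - -2 = 3
Det delta = entry_delta * cofactor = 3 * 0 = 0

Answer: 0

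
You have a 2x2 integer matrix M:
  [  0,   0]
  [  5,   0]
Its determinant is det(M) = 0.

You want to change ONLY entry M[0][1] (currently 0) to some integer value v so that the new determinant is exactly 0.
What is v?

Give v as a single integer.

det is linear in entry M[0][1]: det = old_det + (v - 0) * C_01
Cofactor C_01 = -5
Want det = 0: 0 + (v - 0) * -5 = 0
  (v - 0) = 0 / -5 = 0
  v = 0 + (0) = 0

Answer: 0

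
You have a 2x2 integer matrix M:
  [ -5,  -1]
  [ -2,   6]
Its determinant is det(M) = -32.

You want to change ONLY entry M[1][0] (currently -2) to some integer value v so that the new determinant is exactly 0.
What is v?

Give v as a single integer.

det is linear in entry M[1][0]: det = old_det + (v - -2) * C_10
Cofactor C_10 = 1
Want det = 0: -32 + (v - -2) * 1 = 0
  (v - -2) = 32 / 1 = 32
  v = -2 + (32) = 30

Answer: 30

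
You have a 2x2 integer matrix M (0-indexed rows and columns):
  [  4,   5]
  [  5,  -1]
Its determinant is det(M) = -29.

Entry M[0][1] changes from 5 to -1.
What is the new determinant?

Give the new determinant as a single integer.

Answer: 1

Derivation:
det is linear in row 0: changing M[0][1] by delta changes det by delta * cofactor(0,1).
Cofactor C_01 = (-1)^(0+1) * minor(0,1) = -5
Entry delta = -1 - 5 = -6
Det delta = -6 * -5 = 30
New det = -29 + 30 = 1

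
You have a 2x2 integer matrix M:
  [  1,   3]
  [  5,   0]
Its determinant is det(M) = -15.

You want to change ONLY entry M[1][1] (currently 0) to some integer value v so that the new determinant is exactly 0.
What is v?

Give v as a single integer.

det is linear in entry M[1][1]: det = old_det + (v - 0) * C_11
Cofactor C_11 = 1
Want det = 0: -15 + (v - 0) * 1 = 0
  (v - 0) = 15 / 1 = 15
  v = 0 + (15) = 15

Answer: 15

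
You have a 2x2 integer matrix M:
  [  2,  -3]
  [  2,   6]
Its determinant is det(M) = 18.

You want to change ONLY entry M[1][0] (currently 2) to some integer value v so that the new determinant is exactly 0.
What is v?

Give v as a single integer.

det is linear in entry M[1][0]: det = old_det + (v - 2) * C_10
Cofactor C_10 = 3
Want det = 0: 18 + (v - 2) * 3 = 0
  (v - 2) = -18 / 3 = -6
  v = 2 + (-6) = -4

Answer: -4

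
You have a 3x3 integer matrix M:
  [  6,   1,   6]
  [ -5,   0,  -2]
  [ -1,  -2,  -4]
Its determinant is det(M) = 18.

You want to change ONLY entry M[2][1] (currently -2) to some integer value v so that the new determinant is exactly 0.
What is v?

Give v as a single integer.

det is linear in entry M[2][1]: det = old_det + (v - -2) * C_21
Cofactor C_21 = -18
Want det = 0: 18 + (v - -2) * -18 = 0
  (v - -2) = -18 / -18 = 1
  v = -2 + (1) = -1

Answer: -1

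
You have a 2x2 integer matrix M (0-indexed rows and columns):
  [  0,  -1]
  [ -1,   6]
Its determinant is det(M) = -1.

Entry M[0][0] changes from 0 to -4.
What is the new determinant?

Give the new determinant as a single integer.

det is linear in row 0: changing M[0][0] by delta changes det by delta * cofactor(0,0).
Cofactor C_00 = (-1)^(0+0) * minor(0,0) = 6
Entry delta = -4 - 0 = -4
Det delta = -4 * 6 = -24
New det = -1 + -24 = -25

Answer: -25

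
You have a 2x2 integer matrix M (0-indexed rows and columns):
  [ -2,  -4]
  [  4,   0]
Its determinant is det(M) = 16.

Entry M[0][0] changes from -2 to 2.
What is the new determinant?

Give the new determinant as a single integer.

det is linear in row 0: changing M[0][0] by delta changes det by delta * cofactor(0,0).
Cofactor C_00 = (-1)^(0+0) * minor(0,0) = 0
Entry delta = 2 - -2 = 4
Det delta = 4 * 0 = 0
New det = 16 + 0 = 16

Answer: 16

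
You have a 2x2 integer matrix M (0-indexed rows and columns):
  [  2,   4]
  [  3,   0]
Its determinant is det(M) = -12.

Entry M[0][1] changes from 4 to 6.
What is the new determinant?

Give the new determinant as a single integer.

det is linear in row 0: changing M[0][1] by delta changes det by delta * cofactor(0,1).
Cofactor C_01 = (-1)^(0+1) * minor(0,1) = -3
Entry delta = 6 - 4 = 2
Det delta = 2 * -3 = -6
New det = -12 + -6 = -18

Answer: -18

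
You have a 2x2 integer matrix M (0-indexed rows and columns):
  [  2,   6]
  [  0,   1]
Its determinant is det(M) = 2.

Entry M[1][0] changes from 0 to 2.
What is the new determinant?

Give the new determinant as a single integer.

det is linear in row 1: changing M[1][0] by delta changes det by delta * cofactor(1,0).
Cofactor C_10 = (-1)^(1+0) * minor(1,0) = -6
Entry delta = 2 - 0 = 2
Det delta = 2 * -6 = -12
New det = 2 + -12 = -10

Answer: -10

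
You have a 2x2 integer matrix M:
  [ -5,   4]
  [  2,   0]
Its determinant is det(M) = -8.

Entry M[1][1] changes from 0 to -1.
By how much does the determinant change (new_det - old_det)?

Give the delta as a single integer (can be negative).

Cofactor C_11 = -5
Entry delta = -1 - 0 = -1
Det delta = entry_delta * cofactor = -1 * -5 = 5

Answer: 5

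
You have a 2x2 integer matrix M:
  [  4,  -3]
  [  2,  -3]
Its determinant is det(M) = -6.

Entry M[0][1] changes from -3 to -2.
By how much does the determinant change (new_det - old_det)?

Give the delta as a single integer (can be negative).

Answer: -2

Derivation:
Cofactor C_01 = -2
Entry delta = -2 - -3 = 1
Det delta = entry_delta * cofactor = 1 * -2 = -2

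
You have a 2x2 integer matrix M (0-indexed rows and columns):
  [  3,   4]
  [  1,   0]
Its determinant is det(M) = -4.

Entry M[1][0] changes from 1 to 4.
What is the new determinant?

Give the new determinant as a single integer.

det is linear in row 1: changing M[1][0] by delta changes det by delta * cofactor(1,0).
Cofactor C_10 = (-1)^(1+0) * minor(1,0) = -4
Entry delta = 4 - 1 = 3
Det delta = 3 * -4 = -12
New det = -4 + -12 = -16

Answer: -16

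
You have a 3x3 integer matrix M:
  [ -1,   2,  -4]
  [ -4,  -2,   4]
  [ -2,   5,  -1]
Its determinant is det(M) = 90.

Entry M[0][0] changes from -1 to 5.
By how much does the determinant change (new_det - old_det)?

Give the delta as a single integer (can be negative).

Cofactor C_00 = -18
Entry delta = 5 - -1 = 6
Det delta = entry_delta * cofactor = 6 * -18 = -108

Answer: -108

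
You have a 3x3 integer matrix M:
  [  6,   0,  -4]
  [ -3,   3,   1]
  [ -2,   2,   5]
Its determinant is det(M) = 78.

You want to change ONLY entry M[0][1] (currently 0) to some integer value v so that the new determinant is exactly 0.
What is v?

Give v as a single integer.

det is linear in entry M[0][1]: det = old_det + (v - 0) * C_01
Cofactor C_01 = 13
Want det = 0: 78 + (v - 0) * 13 = 0
  (v - 0) = -78 / 13 = -6
  v = 0 + (-6) = -6

Answer: -6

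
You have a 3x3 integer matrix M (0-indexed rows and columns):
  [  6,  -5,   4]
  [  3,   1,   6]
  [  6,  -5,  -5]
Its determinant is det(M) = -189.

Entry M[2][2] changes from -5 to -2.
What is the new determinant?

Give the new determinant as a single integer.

det is linear in row 2: changing M[2][2] by delta changes det by delta * cofactor(2,2).
Cofactor C_22 = (-1)^(2+2) * minor(2,2) = 21
Entry delta = -2 - -5 = 3
Det delta = 3 * 21 = 63
New det = -189 + 63 = -126

Answer: -126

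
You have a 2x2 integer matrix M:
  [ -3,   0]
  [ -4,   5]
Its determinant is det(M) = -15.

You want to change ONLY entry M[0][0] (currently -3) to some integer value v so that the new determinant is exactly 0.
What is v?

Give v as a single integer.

Answer: 0

Derivation:
det is linear in entry M[0][0]: det = old_det + (v - -3) * C_00
Cofactor C_00 = 5
Want det = 0: -15 + (v - -3) * 5 = 0
  (v - -3) = 15 / 5 = 3
  v = -3 + (3) = 0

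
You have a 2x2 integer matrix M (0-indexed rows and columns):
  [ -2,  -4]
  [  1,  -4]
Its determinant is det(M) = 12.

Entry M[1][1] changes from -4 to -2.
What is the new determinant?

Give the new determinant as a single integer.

Answer: 8

Derivation:
det is linear in row 1: changing M[1][1] by delta changes det by delta * cofactor(1,1).
Cofactor C_11 = (-1)^(1+1) * minor(1,1) = -2
Entry delta = -2 - -4 = 2
Det delta = 2 * -2 = -4
New det = 12 + -4 = 8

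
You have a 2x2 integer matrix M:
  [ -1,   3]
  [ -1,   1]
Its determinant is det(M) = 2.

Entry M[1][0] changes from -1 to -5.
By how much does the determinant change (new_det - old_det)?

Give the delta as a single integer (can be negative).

Cofactor C_10 = -3
Entry delta = -5 - -1 = -4
Det delta = entry_delta * cofactor = -4 * -3 = 12

Answer: 12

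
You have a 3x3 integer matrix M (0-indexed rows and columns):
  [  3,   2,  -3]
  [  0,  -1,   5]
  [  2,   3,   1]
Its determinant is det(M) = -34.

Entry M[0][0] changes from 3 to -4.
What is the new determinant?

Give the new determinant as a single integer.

det is linear in row 0: changing M[0][0] by delta changes det by delta * cofactor(0,0).
Cofactor C_00 = (-1)^(0+0) * minor(0,0) = -16
Entry delta = -4 - 3 = -7
Det delta = -7 * -16 = 112
New det = -34 + 112 = 78

Answer: 78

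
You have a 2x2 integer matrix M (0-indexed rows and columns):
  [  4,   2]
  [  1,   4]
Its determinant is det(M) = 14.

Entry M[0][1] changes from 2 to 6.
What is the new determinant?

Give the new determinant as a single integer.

Answer: 10

Derivation:
det is linear in row 0: changing M[0][1] by delta changes det by delta * cofactor(0,1).
Cofactor C_01 = (-1)^(0+1) * minor(0,1) = -1
Entry delta = 6 - 2 = 4
Det delta = 4 * -1 = -4
New det = 14 + -4 = 10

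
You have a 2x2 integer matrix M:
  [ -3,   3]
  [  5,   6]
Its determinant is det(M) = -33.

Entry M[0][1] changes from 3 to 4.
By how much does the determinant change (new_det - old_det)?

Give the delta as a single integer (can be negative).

Answer: -5

Derivation:
Cofactor C_01 = -5
Entry delta = 4 - 3 = 1
Det delta = entry_delta * cofactor = 1 * -5 = -5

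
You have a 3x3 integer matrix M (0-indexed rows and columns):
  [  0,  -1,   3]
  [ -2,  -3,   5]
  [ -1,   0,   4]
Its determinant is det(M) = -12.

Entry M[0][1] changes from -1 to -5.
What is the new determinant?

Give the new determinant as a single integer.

det is linear in row 0: changing M[0][1] by delta changes det by delta * cofactor(0,1).
Cofactor C_01 = (-1)^(0+1) * minor(0,1) = 3
Entry delta = -5 - -1 = -4
Det delta = -4 * 3 = -12
New det = -12 + -12 = -24

Answer: -24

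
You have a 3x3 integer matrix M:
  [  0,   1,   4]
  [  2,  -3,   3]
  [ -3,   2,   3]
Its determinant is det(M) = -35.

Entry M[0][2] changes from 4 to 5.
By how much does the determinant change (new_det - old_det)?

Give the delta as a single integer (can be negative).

Answer: -5

Derivation:
Cofactor C_02 = -5
Entry delta = 5 - 4 = 1
Det delta = entry_delta * cofactor = 1 * -5 = -5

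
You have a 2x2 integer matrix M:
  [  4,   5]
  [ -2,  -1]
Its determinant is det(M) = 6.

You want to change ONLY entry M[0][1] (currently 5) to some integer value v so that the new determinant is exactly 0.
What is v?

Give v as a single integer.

det is linear in entry M[0][1]: det = old_det + (v - 5) * C_01
Cofactor C_01 = 2
Want det = 0: 6 + (v - 5) * 2 = 0
  (v - 5) = -6 / 2 = -3
  v = 5 + (-3) = 2

Answer: 2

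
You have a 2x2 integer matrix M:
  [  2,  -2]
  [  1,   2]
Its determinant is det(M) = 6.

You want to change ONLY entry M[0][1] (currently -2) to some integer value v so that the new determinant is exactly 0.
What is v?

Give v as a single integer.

det is linear in entry M[0][1]: det = old_det + (v - -2) * C_01
Cofactor C_01 = -1
Want det = 0: 6 + (v - -2) * -1 = 0
  (v - -2) = -6 / -1 = 6
  v = -2 + (6) = 4

Answer: 4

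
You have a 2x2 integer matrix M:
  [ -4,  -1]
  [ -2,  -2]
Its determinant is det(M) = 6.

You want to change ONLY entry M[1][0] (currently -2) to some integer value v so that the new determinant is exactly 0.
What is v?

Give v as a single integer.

det is linear in entry M[1][0]: det = old_det + (v - -2) * C_10
Cofactor C_10 = 1
Want det = 0: 6 + (v - -2) * 1 = 0
  (v - -2) = -6 / 1 = -6
  v = -2 + (-6) = -8

Answer: -8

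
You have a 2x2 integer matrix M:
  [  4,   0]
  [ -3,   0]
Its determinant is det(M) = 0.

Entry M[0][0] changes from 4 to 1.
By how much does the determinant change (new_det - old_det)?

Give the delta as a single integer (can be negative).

Cofactor C_00 = 0
Entry delta = 1 - 4 = -3
Det delta = entry_delta * cofactor = -3 * 0 = 0

Answer: 0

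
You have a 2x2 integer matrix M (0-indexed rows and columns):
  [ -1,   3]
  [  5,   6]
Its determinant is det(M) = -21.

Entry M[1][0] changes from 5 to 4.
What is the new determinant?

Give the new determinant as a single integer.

Answer: -18

Derivation:
det is linear in row 1: changing M[1][0] by delta changes det by delta * cofactor(1,0).
Cofactor C_10 = (-1)^(1+0) * minor(1,0) = -3
Entry delta = 4 - 5 = -1
Det delta = -1 * -3 = 3
New det = -21 + 3 = -18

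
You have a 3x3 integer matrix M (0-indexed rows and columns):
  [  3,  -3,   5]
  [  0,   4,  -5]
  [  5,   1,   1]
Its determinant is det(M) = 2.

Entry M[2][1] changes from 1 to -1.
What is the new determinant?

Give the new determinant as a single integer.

Answer: -28

Derivation:
det is linear in row 2: changing M[2][1] by delta changes det by delta * cofactor(2,1).
Cofactor C_21 = (-1)^(2+1) * minor(2,1) = 15
Entry delta = -1 - 1 = -2
Det delta = -2 * 15 = -30
New det = 2 + -30 = -28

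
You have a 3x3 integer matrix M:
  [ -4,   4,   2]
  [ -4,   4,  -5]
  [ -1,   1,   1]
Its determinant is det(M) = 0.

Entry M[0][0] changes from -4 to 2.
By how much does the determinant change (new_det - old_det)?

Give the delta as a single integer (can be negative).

Cofactor C_00 = 9
Entry delta = 2 - -4 = 6
Det delta = entry_delta * cofactor = 6 * 9 = 54

Answer: 54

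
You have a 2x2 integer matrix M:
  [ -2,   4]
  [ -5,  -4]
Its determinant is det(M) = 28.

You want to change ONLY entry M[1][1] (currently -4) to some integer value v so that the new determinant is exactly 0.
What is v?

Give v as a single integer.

Answer: 10

Derivation:
det is linear in entry M[1][1]: det = old_det + (v - -4) * C_11
Cofactor C_11 = -2
Want det = 0: 28 + (v - -4) * -2 = 0
  (v - -4) = -28 / -2 = 14
  v = -4 + (14) = 10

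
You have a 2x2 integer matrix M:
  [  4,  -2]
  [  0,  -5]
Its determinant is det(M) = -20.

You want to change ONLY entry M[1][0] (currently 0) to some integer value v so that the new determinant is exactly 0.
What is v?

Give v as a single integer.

Answer: 10

Derivation:
det is linear in entry M[1][0]: det = old_det + (v - 0) * C_10
Cofactor C_10 = 2
Want det = 0: -20 + (v - 0) * 2 = 0
  (v - 0) = 20 / 2 = 10
  v = 0 + (10) = 10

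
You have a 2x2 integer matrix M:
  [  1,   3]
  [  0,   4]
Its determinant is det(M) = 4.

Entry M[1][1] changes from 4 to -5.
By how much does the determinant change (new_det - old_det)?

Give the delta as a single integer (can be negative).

Cofactor C_11 = 1
Entry delta = -5 - 4 = -9
Det delta = entry_delta * cofactor = -9 * 1 = -9

Answer: -9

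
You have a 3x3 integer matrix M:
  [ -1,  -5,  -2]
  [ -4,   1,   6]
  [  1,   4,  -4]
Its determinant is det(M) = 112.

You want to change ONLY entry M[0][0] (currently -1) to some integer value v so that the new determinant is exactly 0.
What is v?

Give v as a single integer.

Answer: 3

Derivation:
det is linear in entry M[0][0]: det = old_det + (v - -1) * C_00
Cofactor C_00 = -28
Want det = 0: 112 + (v - -1) * -28 = 0
  (v - -1) = -112 / -28 = 4
  v = -1 + (4) = 3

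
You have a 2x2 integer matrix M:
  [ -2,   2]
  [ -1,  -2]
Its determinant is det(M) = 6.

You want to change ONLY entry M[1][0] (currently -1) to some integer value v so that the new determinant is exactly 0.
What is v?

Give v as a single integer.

Answer: 2

Derivation:
det is linear in entry M[1][0]: det = old_det + (v - -1) * C_10
Cofactor C_10 = -2
Want det = 0: 6 + (v - -1) * -2 = 0
  (v - -1) = -6 / -2 = 3
  v = -1 + (3) = 2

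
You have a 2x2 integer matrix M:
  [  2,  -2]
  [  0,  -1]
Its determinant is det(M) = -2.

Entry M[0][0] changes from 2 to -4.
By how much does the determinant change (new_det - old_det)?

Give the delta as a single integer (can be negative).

Cofactor C_00 = -1
Entry delta = -4 - 2 = -6
Det delta = entry_delta * cofactor = -6 * -1 = 6

Answer: 6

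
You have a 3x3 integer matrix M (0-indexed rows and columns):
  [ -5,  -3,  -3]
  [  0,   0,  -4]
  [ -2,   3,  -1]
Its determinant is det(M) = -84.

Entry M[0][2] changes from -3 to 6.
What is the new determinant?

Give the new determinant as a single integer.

Answer: -84

Derivation:
det is linear in row 0: changing M[0][2] by delta changes det by delta * cofactor(0,2).
Cofactor C_02 = (-1)^(0+2) * minor(0,2) = 0
Entry delta = 6 - -3 = 9
Det delta = 9 * 0 = 0
New det = -84 + 0 = -84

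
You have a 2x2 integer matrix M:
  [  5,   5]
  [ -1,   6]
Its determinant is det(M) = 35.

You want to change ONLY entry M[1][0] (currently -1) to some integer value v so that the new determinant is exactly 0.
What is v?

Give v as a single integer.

det is linear in entry M[1][0]: det = old_det + (v - -1) * C_10
Cofactor C_10 = -5
Want det = 0: 35 + (v - -1) * -5 = 0
  (v - -1) = -35 / -5 = 7
  v = -1 + (7) = 6

Answer: 6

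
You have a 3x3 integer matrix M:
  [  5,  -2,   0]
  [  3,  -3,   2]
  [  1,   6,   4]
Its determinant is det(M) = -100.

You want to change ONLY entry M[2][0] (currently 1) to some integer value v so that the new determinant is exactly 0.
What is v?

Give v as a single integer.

det is linear in entry M[2][0]: det = old_det + (v - 1) * C_20
Cofactor C_20 = -4
Want det = 0: -100 + (v - 1) * -4 = 0
  (v - 1) = 100 / -4 = -25
  v = 1 + (-25) = -24

Answer: -24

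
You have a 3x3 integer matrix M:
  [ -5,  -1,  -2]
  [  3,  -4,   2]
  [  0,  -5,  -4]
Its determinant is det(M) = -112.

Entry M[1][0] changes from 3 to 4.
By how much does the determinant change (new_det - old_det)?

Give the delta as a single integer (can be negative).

Cofactor C_10 = 6
Entry delta = 4 - 3 = 1
Det delta = entry_delta * cofactor = 1 * 6 = 6

Answer: 6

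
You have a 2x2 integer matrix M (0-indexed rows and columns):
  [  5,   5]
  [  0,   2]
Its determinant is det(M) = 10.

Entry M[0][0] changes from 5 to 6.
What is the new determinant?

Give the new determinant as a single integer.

det is linear in row 0: changing M[0][0] by delta changes det by delta * cofactor(0,0).
Cofactor C_00 = (-1)^(0+0) * minor(0,0) = 2
Entry delta = 6 - 5 = 1
Det delta = 1 * 2 = 2
New det = 10 + 2 = 12

Answer: 12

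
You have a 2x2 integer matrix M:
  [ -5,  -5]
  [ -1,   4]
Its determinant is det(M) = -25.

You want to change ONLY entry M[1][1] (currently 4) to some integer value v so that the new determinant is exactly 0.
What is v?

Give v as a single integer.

Answer: -1

Derivation:
det is linear in entry M[1][1]: det = old_det + (v - 4) * C_11
Cofactor C_11 = -5
Want det = 0: -25 + (v - 4) * -5 = 0
  (v - 4) = 25 / -5 = -5
  v = 4 + (-5) = -1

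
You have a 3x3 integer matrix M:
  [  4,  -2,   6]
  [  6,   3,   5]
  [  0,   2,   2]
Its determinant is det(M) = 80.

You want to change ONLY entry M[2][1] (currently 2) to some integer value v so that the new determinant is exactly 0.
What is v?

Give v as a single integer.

Answer: -3

Derivation:
det is linear in entry M[2][1]: det = old_det + (v - 2) * C_21
Cofactor C_21 = 16
Want det = 0: 80 + (v - 2) * 16 = 0
  (v - 2) = -80 / 16 = -5
  v = 2 + (-5) = -3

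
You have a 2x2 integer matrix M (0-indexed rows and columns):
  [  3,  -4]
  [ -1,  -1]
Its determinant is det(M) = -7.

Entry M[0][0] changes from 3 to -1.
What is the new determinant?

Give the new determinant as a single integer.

Answer: -3

Derivation:
det is linear in row 0: changing M[0][0] by delta changes det by delta * cofactor(0,0).
Cofactor C_00 = (-1)^(0+0) * minor(0,0) = -1
Entry delta = -1 - 3 = -4
Det delta = -4 * -1 = 4
New det = -7 + 4 = -3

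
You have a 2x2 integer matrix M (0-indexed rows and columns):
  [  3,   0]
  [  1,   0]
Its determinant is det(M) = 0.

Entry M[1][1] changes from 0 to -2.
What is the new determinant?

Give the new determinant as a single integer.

Answer: -6

Derivation:
det is linear in row 1: changing M[1][1] by delta changes det by delta * cofactor(1,1).
Cofactor C_11 = (-1)^(1+1) * minor(1,1) = 3
Entry delta = -2 - 0 = -2
Det delta = -2 * 3 = -6
New det = 0 + -6 = -6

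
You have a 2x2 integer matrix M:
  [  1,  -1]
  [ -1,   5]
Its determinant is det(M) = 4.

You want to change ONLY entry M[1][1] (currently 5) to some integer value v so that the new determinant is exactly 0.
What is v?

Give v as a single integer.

det is linear in entry M[1][1]: det = old_det + (v - 5) * C_11
Cofactor C_11 = 1
Want det = 0: 4 + (v - 5) * 1 = 0
  (v - 5) = -4 / 1 = -4
  v = 5 + (-4) = 1

Answer: 1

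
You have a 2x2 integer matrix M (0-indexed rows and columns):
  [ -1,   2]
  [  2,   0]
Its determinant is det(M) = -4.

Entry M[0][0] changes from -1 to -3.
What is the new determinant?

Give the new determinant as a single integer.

det is linear in row 0: changing M[0][0] by delta changes det by delta * cofactor(0,0).
Cofactor C_00 = (-1)^(0+0) * minor(0,0) = 0
Entry delta = -3 - -1 = -2
Det delta = -2 * 0 = 0
New det = -4 + 0 = -4

Answer: -4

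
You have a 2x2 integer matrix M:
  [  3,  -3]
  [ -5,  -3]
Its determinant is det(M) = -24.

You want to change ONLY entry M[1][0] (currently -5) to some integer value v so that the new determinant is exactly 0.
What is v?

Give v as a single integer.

det is linear in entry M[1][0]: det = old_det + (v - -5) * C_10
Cofactor C_10 = 3
Want det = 0: -24 + (v - -5) * 3 = 0
  (v - -5) = 24 / 3 = 8
  v = -5 + (8) = 3

Answer: 3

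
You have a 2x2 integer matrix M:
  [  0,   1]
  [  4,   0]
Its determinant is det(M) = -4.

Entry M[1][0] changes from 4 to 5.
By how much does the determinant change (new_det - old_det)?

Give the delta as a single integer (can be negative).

Answer: -1

Derivation:
Cofactor C_10 = -1
Entry delta = 5 - 4 = 1
Det delta = entry_delta * cofactor = 1 * -1 = -1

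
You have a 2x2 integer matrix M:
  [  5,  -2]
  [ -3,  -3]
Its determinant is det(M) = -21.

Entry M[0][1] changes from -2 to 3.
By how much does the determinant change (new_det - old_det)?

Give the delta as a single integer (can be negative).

Answer: 15

Derivation:
Cofactor C_01 = 3
Entry delta = 3 - -2 = 5
Det delta = entry_delta * cofactor = 5 * 3 = 15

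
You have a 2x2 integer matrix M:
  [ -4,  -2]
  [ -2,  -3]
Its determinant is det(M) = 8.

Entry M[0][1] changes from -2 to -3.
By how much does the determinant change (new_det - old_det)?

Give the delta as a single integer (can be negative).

Cofactor C_01 = 2
Entry delta = -3 - -2 = -1
Det delta = entry_delta * cofactor = -1 * 2 = -2

Answer: -2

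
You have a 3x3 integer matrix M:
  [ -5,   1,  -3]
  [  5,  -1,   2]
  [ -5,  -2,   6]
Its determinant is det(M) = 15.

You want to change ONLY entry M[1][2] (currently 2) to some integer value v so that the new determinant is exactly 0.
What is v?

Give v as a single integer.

det is linear in entry M[1][2]: det = old_det + (v - 2) * C_12
Cofactor C_12 = -15
Want det = 0: 15 + (v - 2) * -15 = 0
  (v - 2) = -15 / -15 = 1
  v = 2 + (1) = 3

Answer: 3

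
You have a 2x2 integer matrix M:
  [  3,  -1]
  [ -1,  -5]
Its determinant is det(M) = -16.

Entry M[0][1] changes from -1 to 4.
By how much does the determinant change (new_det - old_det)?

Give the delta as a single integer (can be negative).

Cofactor C_01 = 1
Entry delta = 4 - -1 = 5
Det delta = entry_delta * cofactor = 5 * 1 = 5

Answer: 5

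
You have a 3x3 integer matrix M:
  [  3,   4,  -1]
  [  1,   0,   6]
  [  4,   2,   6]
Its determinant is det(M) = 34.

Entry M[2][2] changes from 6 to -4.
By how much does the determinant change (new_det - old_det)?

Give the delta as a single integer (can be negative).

Cofactor C_22 = -4
Entry delta = -4 - 6 = -10
Det delta = entry_delta * cofactor = -10 * -4 = 40

Answer: 40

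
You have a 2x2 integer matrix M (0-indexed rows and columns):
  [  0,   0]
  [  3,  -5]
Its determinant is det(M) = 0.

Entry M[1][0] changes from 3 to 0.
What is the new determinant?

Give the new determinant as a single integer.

det is linear in row 1: changing M[1][0] by delta changes det by delta * cofactor(1,0).
Cofactor C_10 = (-1)^(1+0) * minor(1,0) = 0
Entry delta = 0 - 3 = -3
Det delta = -3 * 0 = 0
New det = 0 + 0 = 0

Answer: 0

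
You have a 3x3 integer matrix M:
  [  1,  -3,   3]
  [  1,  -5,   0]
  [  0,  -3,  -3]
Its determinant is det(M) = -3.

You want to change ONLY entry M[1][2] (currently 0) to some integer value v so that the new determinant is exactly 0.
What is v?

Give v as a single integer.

det is linear in entry M[1][2]: det = old_det + (v - 0) * C_12
Cofactor C_12 = 3
Want det = 0: -3 + (v - 0) * 3 = 0
  (v - 0) = 3 / 3 = 1
  v = 0 + (1) = 1

Answer: 1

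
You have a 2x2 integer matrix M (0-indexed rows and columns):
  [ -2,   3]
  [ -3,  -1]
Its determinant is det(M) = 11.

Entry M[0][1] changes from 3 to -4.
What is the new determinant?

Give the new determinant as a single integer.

Answer: -10

Derivation:
det is linear in row 0: changing M[0][1] by delta changes det by delta * cofactor(0,1).
Cofactor C_01 = (-1)^(0+1) * minor(0,1) = 3
Entry delta = -4 - 3 = -7
Det delta = -7 * 3 = -21
New det = 11 + -21 = -10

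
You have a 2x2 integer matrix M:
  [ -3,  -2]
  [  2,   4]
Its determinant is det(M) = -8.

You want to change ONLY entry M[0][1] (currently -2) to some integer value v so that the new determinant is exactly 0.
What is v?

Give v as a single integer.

Answer: -6

Derivation:
det is linear in entry M[0][1]: det = old_det + (v - -2) * C_01
Cofactor C_01 = -2
Want det = 0: -8 + (v - -2) * -2 = 0
  (v - -2) = 8 / -2 = -4
  v = -2 + (-4) = -6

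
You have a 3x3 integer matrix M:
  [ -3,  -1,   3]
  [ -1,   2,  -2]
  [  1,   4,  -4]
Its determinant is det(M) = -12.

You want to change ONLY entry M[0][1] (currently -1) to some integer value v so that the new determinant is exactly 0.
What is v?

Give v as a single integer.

det is linear in entry M[0][1]: det = old_det + (v - -1) * C_01
Cofactor C_01 = -6
Want det = 0: -12 + (v - -1) * -6 = 0
  (v - -1) = 12 / -6 = -2
  v = -1 + (-2) = -3

Answer: -3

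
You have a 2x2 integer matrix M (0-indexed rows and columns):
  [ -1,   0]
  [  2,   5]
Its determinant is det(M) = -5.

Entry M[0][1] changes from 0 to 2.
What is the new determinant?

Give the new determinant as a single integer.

Answer: -9

Derivation:
det is linear in row 0: changing M[0][1] by delta changes det by delta * cofactor(0,1).
Cofactor C_01 = (-1)^(0+1) * minor(0,1) = -2
Entry delta = 2 - 0 = 2
Det delta = 2 * -2 = -4
New det = -5 + -4 = -9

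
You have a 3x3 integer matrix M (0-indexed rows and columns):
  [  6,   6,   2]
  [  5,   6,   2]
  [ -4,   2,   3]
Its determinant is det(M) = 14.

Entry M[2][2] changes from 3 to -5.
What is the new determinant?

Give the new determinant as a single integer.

det is linear in row 2: changing M[2][2] by delta changes det by delta * cofactor(2,2).
Cofactor C_22 = (-1)^(2+2) * minor(2,2) = 6
Entry delta = -5 - 3 = -8
Det delta = -8 * 6 = -48
New det = 14 + -48 = -34

Answer: -34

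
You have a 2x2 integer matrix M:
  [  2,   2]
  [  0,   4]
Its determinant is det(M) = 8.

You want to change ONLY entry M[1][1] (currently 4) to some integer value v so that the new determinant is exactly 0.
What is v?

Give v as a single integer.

det is linear in entry M[1][1]: det = old_det + (v - 4) * C_11
Cofactor C_11 = 2
Want det = 0: 8 + (v - 4) * 2 = 0
  (v - 4) = -8 / 2 = -4
  v = 4 + (-4) = 0

Answer: 0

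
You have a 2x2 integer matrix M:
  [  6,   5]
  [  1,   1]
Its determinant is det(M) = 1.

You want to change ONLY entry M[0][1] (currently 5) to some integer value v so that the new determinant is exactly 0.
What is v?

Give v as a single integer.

det is linear in entry M[0][1]: det = old_det + (v - 5) * C_01
Cofactor C_01 = -1
Want det = 0: 1 + (v - 5) * -1 = 0
  (v - 5) = -1 / -1 = 1
  v = 5 + (1) = 6

Answer: 6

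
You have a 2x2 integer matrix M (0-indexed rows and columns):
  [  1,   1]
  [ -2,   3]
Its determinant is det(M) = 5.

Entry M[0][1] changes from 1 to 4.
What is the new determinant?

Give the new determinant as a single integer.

det is linear in row 0: changing M[0][1] by delta changes det by delta * cofactor(0,1).
Cofactor C_01 = (-1)^(0+1) * minor(0,1) = 2
Entry delta = 4 - 1 = 3
Det delta = 3 * 2 = 6
New det = 5 + 6 = 11

Answer: 11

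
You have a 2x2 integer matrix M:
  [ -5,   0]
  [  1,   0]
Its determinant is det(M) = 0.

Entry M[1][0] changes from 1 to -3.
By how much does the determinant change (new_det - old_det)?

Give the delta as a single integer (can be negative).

Answer: 0

Derivation:
Cofactor C_10 = 0
Entry delta = -3 - 1 = -4
Det delta = entry_delta * cofactor = -4 * 0 = 0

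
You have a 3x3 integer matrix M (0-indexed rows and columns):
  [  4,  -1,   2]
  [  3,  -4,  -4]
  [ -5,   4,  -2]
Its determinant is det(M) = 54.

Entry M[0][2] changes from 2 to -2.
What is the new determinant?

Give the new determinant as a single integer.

Answer: 86

Derivation:
det is linear in row 0: changing M[0][2] by delta changes det by delta * cofactor(0,2).
Cofactor C_02 = (-1)^(0+2) * minor(0,2) = -8
Entry delta = -2 - 2 = -4
Det delta = -4 * -8 = 32
New det = 54 + 32 = 86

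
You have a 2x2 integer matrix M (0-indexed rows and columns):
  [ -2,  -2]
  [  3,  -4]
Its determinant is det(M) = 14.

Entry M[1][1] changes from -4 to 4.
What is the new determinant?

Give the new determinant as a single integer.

Answer: -2

Derivation:
det is linear in row 1: changing M[1][1] by delta changes det by delta * cofactor(1,1).
Cofactor C_11 = (-1)^(1+1) * minor(1,1) = -2
Entry delta = 4 - -4 = 8
Det delta = 8 * -2 = -16
New det = 14 + -16 = -2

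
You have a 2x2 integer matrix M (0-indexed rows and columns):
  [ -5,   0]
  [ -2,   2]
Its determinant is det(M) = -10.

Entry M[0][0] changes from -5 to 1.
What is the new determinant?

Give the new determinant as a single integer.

Answer: 2

Derivation:
det is linear in row 0: changing M[0][0] by delta changes det by delta * cofactor(0,0).
Cofactor C_00 = (-1)^(0+0) * minor(0,0) = 2
Entry delta = 1 - -5 = 6
Det delta = 6 * 2 = 12
New det = -10 + 12 = 2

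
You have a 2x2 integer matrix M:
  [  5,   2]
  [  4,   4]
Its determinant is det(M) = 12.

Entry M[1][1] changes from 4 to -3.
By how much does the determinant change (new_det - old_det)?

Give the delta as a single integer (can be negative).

Answer: -35

Derivation:
Cofactor C_11 = 5
Entry delta = -3 - 4 = -7
Det delta = entry_delta * cofactor = -7 * 5 = -35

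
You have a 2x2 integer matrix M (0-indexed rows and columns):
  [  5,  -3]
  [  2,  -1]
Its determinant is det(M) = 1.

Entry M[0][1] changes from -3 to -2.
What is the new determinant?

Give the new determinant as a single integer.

det is linear in row 0: changing M[0][1] by delta changes det by delta * cofactor(0,1).
Cofactor C_01 = (-1)^(0+1) * minor(0,1) = -2
Entry delta = -2 - -3 = 1
Det delta = 1 * -2 = -2
New det = 1 + -2 = -1

Answer: -1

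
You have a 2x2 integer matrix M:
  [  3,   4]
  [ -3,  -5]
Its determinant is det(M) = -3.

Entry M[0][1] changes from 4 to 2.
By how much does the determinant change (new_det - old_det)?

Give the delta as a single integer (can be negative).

Cofactor C_01 = 3
Entry delta = 2 - 4 = -2
Det delta = entry_delta * cofactor = -2 * 3 = -6

Answer: -6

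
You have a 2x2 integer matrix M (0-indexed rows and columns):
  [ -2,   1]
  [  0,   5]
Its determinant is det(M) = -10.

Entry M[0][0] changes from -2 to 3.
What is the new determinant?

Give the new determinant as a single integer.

Answer: 15

Derivation:
det is linear in row 0: changing M[0][0] by delta changes det by delta * cofactor(0,0).
Cofactor C_00 = (-1)^(0+0) * minor(0,0) = 5
Entry delta = 3 - -2 = 5
Det delta = 5 * 5 = 25
New det = -10 + 25 = 15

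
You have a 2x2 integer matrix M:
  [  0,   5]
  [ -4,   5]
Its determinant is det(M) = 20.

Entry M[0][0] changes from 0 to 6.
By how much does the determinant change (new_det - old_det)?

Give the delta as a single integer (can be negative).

Answer: 30

Derivation:
Cofactor C_00 = 5
Entry delta = 6 - 0 = 6
Det delta = entry_delta * cofactor = 6 * 5 = 30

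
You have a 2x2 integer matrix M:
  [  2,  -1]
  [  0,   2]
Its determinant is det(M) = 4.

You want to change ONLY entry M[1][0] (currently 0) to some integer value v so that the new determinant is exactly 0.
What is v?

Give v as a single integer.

Answer: -4

Derivation:
det is linear in entry M[1][0]: det = old_det + (v - 0) * C_10
Cofactor C_10 = 1
Want det = 0: 4 + (v - 0) * 1 = 0
  (v - 0) = -4 / 1 = -4
  v = 0 + (-4) = -4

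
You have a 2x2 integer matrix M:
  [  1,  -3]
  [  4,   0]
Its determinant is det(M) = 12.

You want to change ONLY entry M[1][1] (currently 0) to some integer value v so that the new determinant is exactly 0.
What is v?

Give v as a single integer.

Answer: -12

Derivation:
det is linear in entry M[1][1]: det = old_det + (v - 0) * C_11
Cofactor C_11 = 1
Want det = 0: 12 + (v - 0) * 1 = 0
  (v - 0) = -12 / 1 = -12
  v = 0 + (-12) = -12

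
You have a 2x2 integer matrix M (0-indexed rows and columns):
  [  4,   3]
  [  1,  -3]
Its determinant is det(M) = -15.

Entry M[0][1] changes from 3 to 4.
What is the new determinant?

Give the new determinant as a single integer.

Answer: -16

Derivation:
det is linear in row 0: changing M[0][1] by delta changes det by delta * cofactor(0,1).
Cofactor C_01 = (-1)^(0+1) * minor(0,1) = -1
Entry delta = 4 - 3 = 1
Det delta = 1 * -1 = -1
New det = -15 + -1 = -16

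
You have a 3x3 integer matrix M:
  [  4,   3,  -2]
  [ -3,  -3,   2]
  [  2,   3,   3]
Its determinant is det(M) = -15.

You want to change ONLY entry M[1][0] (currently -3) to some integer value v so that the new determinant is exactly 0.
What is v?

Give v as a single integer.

det is linear in entry M[1][0]: det = old_det + (v - -3) * C_10
Cofactor C_10 = -15
Want det = 0: -15 + (v - -3) * -15 = 0
  (v - -3) = 15 / -15 = -1
  v = -3 + (-1) = -4

Answer: -4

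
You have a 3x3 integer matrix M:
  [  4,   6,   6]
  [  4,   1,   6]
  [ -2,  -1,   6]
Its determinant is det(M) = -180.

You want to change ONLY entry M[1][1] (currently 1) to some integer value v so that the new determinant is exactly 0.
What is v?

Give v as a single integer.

Answer: 6

Derivation:
det is linear in entry M[1][1]: det = old_det + (v - 1) * C_11
Cofactor C_11 = 36
Want det = 0: -180 + (v - 1) * 36 = 0
  (v - 1) = 180 / 36 = 5
  v = 1 + (5) = 6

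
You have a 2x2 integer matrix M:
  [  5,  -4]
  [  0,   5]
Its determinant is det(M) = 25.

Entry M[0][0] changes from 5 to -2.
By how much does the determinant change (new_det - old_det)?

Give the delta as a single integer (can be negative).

Cofactor C_00 = 5
Entry delta = -2 - 5 = -7
Det delta = entry_delta * cofactor = -7 * 5 = -35

Answer: -35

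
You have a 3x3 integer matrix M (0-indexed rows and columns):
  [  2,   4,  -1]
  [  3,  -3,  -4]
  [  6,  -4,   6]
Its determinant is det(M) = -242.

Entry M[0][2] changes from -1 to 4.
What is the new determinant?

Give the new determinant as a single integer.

det is linear in row 0: changing M[0][2] by delta changes det by delta * cofactor(0,2).
Cofactor C_02 = (-1)^(0+2) * minor(0,2) = 6
Entry delta = 4 - -1 = 5
Det delta = 5 * 6 = 30
New det = -242 + 30 = -212

Answer: -212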